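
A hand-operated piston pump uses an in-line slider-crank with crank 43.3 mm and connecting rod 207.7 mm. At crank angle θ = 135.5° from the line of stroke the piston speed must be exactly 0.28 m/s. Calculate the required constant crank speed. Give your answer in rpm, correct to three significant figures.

104

For an in-line slider-crank, |v_piston| = rω|sinθ|·[1 + r cosθ/√(L² − r² sin²θ)].
With r = 0.0433 m, L = 0.2077 m, θ = 135.5°: the bracketed kinematic factor |dx/dθ| = 0.025788 m.
ω = v/|dx/dθ| = 0.28/0.025788 = 10.858 rad/s.
N = 60ω/(2π) = 103.69 rpm.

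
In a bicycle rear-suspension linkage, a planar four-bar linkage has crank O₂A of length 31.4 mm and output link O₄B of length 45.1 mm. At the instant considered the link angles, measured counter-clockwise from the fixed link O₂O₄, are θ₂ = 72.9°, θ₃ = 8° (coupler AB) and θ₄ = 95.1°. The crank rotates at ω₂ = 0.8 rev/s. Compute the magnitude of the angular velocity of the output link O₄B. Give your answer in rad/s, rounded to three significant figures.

ω₂ = 5.027 rad/s (from 0.8 rev/s).
Differentiating the loop-closure r₂e^{iθ₂}+r₃e^{iθ₃}=r₁+r₄e^{iθ₄} gives r₂ω₂e^{iθ₂}+r₃ω₃e^{iθ₃}=r₄ω₄e^{iθ₄}.
Eliminating the other unknown: ω₄ = r₂ω₂ sin(θ₂−θ₃) / [r₄ sin(θ₄−θ₃)].
Numerator sine = +0.90557; denominator sine = +0.99872.
Result = 0.0314·5.027·(+0.90557) / (0.0451·(+0.99872)) = +3.1732 rad/s; magnitude 3.1732 rad/s.

3.17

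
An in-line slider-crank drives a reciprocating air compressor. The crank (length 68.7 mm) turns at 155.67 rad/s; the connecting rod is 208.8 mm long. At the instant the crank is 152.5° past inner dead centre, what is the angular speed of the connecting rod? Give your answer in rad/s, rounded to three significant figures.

ω = 155.7 rad/s
The rod makes angle φ with the slider axis where L sinφ = r sinθ; differentiating, L cosφ·φ̇ = r ω cosθ.
L cosφ = √(L² − r² sin²θ) = 0.20638 m.
|ω_rod| = r ω |cosθ| / √(L² − r² sin²θ) = 0.0687·155.7·0.88701/0.20638 = 45.965 rad/s.

46.0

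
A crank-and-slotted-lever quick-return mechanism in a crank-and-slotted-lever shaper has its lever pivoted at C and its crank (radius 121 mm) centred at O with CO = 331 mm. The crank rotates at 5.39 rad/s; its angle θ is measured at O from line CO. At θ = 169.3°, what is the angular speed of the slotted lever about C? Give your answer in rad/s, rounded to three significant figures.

2.93

ω = 5.39 rad/s
Crank pin A relative to C: A = (d + r cosθ, r sinθ); lever angle φ = atan2(r sinθ, d + r cosθ).
Differentiating tanφ: φ̇ = rω(d cosθ + r)/(d² + r² + 2dr cosθ).
d² + r² + 2dr cosθ = |CA|² = 0.0454927 m²;  d cosθ + r = -0.20424 m.
|ω_lever| = |0.121·5.39·-0.20424| / 0.0454927 = 2.9281 rad/s.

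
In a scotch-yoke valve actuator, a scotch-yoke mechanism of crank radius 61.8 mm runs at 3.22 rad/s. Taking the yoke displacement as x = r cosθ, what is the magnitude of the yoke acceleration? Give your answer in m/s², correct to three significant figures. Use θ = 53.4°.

0.382

ω = 3.22 rad/s
x = r cosθ ⇒ ẍ = −rω² cosθ (ω constant).
|a| = rω²|cosθ| = 0.0618·(3.22)²·|cos 53.4°| = 0.38204 m/s².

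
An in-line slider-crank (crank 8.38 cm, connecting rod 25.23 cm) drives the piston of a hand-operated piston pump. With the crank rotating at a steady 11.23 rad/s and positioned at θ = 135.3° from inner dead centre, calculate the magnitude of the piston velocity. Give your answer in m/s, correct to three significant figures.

0.501

ω = 11.23 rad/s
For an in-line slider-crank, x = r cosθ + √(L² − r² sin²θ), so v = −rω sinθ·[1 + r cosθ/√(L² − r² sin²θ)].
With r = 0.0838 m, L = 0.2523 m, θ = 135.3°: √(L² − r² sin²θ) = 0.24532 m.
v = −0.0838·11.23·0.70339·[1 + 0.0838·-0.71080/0.24532] = -0.50122 m/s.
|v| = 0.50122 m/s.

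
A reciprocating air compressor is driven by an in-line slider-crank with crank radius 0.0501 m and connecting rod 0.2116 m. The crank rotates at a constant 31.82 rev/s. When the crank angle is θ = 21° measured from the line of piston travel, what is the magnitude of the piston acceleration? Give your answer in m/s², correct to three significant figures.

ω = 2π·31.8 = 199.9 rad/s
x(θ) = r cosθ + √(L² − r² sin²θ); with ω constant, a = ω²·d²x/dθ².
d²x/dθ² = −r cosθ − r²(cos2θ)/√u − r⁴ sin²2θ/(4u^{3/2}),  u = L² − r² sin²θ = 0.0444522 m².
Substituting r = 0.0501 m, L = 0.2116 m, θ = 21°: d²x/dθ² = -0.055695 m.
a = ω²·d²x/dθ² = (199.9)²·(-0.055695) = -2226.3 m/s²;  |a| = 2226.3 m/s².

2230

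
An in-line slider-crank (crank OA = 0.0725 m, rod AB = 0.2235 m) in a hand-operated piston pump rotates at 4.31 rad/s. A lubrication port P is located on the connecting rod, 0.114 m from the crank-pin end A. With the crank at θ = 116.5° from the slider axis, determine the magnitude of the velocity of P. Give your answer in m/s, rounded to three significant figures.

0.267

ω = 4.31 rad/s.  Crank-pin speed |V_A| = rω = 0.31247 m/s, perpendicular to OA.
Rod angle: sinφ = −(r/L) sinθ ⇒ φ = -16.876°; ω_rod = −rω cosθ/√(L²−r²sin²θ) = +0.6519 rad/s.
V_P = V_A + ω_rod × AP, with AP = 0.114 m along the rod.
Components: V_Px = −rω sinθ − a·ω_rod·sinφ = -0.25807 m/s;  V_Py = rω cosθ + a·ω_rod·cosφ = -0.068309 m/s.
|V_P| = √(V_Px² + V_Py²) = 0.26696 m/s.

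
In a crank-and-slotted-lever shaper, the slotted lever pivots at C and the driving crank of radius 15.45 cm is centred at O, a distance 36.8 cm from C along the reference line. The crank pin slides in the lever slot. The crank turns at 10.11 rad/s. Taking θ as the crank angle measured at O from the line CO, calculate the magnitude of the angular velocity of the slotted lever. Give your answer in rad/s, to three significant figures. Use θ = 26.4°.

ω = 10.11 rad/s
Crank pin A relative to C: A = (d + r cosθ, r sinθ); lever angle φ = atan2(r sinθ, d + r cosθ).
Differentiating tanφ: φ̇ = rω(d cosθ + r)/(d² + r² + 2dr cosθ).
d² + r² + 2dr cosθ = |CA|² = 0.261147 m²;  d cosθ + r = +0.48412 m.
|ω_lever| = |0.1545·10.11·+0.48412| / 0.261147 = 2.8957 rad/s.

2.90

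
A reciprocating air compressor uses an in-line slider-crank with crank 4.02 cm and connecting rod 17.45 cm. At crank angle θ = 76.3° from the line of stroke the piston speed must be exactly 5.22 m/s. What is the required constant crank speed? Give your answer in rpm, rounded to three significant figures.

1210

For an in-line slider-crank, |v_piston| = rω|sinθ|·[1 + r cosθ/√(L² − r² sin²θ)].
With r = 0.0402 m, L = 0.1745 m, θ = 76.3°: the bracketed kinematic factor |dx/dθ| = 0.041243 m.
ω = v/|dx/dθ| = 5.22/0.041243 = 126.57 rad/s.
N = 60ω/(2π) = 1208.6 rpm.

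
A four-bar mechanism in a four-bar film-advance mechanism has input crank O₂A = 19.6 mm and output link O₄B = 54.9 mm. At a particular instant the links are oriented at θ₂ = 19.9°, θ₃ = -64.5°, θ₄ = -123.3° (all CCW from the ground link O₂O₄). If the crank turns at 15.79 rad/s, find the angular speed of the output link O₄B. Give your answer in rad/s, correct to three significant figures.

ω₂ = 15.79 rad/s
Differentiating the loop-closure r₂e^{iθ₂}+r₃e^{iθ₃}=r₁+r₄e^{iθ₄} gives r₂ω₂e^{iθ₂}+r₃ω₃e^{iθ₃}=r₄ω₄e^{iθ₄}.
Eliminating the other unknown: ω₄ = r₂ω₂ sin(θ₂−θ₃) / [r₄ sin(θ₄−θ₃)].
Numerator sine = +0.99523; denominator sine = -0.85536.
Result = 0.0196·15.79·(+0.99523) / (0.0549·(-0.85536)) = -6.559 rad/s; magnitude 6.559 rad/s.

6.56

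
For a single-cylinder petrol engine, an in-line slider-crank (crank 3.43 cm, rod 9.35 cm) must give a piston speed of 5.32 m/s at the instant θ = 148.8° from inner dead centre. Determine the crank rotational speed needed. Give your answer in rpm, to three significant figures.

4200

For an in-line slider-crank, |v_piston| = rω|sinθ|·[1 + r cosθ/√(L² − r² sin²θ)].
With r = 0.0343 m, L = 0.0935 m, θ = 148.8°: the bracketed kinematic factor |dx/dθ| = 0.012089 m.
ω = v/|dx/dθ| = 5.32/0.012089 = 440.06 rad/s.
N = 60ω/(2π) = 4202.2 rpm.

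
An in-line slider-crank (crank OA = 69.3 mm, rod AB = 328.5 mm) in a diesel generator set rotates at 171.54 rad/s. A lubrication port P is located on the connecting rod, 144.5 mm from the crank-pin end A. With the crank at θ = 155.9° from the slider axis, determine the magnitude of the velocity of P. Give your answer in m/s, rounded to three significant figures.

ω = 171.5 rad/s.  Crank-pin speed |V_A| = rω = 11.888 m/s, perpendicular to OA.
Rod angle: sinφ = −(r/L) sinθ ⇒ φ = -4.942°; ω_rod = −rω cosθ/√(L²−r²sin²θ) = +33.157 rad/s.
V_P = V_A + ω_rod × AP, with AP = 0.1445 m along the rod.
Components: V_Px = −rω sinθ − a·ω_rod·sinφ = -4.4414 m/s;  V_Py = rω cosθ + a·ω_rod·cosφ = -6.0782 m/s.
|V_P| = √(V_Px² + V_Py²) = 7.528 m/s.

7.53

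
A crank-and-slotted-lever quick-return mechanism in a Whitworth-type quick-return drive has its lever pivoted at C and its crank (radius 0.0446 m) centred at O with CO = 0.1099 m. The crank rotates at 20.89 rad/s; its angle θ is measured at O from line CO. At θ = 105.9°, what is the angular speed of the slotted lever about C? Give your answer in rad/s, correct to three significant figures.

1.19

ω = 20.89 rad/s
Crank pin A relative to C: A = (d + r cosθ, r sinθ); lever angle φ = atan2(r sinθ, d + r cosθ).
Differentiating tanφ: φ̇ = rω(d cosθ + r)/(d² + r² + 2dr cosθ).
d² + r² + 2dr cosθ = |CA|² = 0.0113815 m²;  d cosθ + r = +0.014492 m.
|ω_lever| = |0.0446·20.89·+0.014492| / 0.0113815 = 1.1863 rad/s.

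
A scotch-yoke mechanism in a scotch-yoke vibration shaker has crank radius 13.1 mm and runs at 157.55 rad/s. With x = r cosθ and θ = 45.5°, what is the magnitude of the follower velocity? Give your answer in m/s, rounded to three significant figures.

ω = 157.6 rad/s
x = r cosθ ⇒ ẋ = −rω sinθ.
|v| = rω|sinθ| = 0.0131·157.6·|sin 45.5°| = 1.4721 m/s.

1.47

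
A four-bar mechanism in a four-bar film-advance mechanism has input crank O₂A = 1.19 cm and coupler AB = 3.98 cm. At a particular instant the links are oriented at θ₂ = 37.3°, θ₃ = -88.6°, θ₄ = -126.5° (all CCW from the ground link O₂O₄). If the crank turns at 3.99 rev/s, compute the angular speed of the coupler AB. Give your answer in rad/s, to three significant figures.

3.40

ω₂ = 25.07 rad/s (from 3.99 rev/s).
Differentiating the loop-closure r₂e^{iθ₂}+r₃e^{iθ₃}=r₁+r₄e^{iθ₄} gives r₂ω₂e^{iθ₂}+r₃ω₃e^{iθ₃}=r₄ω₄e^{iθ₄}.
Eliminating the other unknown: ω₃ = r₂ω₂ sin(θ₄−θ₂) / [r₃ sin(θ₃−θ₄)].
Numerator sine = -0.27899; denominator sine = +0.61429.
Result = 0.0119·25.07·(-0.27899) / (0.0398·(+0.61429)) = -3.4044 rad/s; magnitude 3.4044 rad/s.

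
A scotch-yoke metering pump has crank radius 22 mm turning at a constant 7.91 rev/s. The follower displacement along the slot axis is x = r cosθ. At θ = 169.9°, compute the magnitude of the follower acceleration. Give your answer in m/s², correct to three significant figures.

ω = 49.7 rad/s (from 7.91 rev/s).
x = r cosθ ⇒ ẍ = −rω² cosθ (ω constant).
|a| = rω²|cosθ| = 0.022·(49.7)²·|cos 169.9°| = 53.5 m/s².

53.5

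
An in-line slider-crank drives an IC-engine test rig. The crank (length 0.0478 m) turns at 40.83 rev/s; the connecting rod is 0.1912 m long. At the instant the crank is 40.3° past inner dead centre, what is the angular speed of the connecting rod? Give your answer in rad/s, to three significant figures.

49.6

ω = 256.5 rad/s (converted from 40.83 rev/s).
The rod makes angle φ with the slider axis where L sinφ = r sinθ; differentiating, L cosφ·φ̇ = r ω cosθ.
L cosφ = √(L² − r² sin²θ) = 0.18868 m.
|ω_rod| = r ω |cosθ| / √(L² − r² sin²θ) = 0.0478·256.5·0.76267/0.18868 = 49.566 rad/s.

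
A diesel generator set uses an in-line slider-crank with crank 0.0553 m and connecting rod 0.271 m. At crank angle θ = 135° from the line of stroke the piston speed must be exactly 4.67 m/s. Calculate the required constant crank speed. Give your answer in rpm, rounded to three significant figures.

For an in-line slider-crank, |v_piston| = rω|sinθ|·[1 + r cosθ/√(L² − r² sin²θ)].
With r = 0.0553 m, L = 0.271 m, θ = 135°: the bracketed kinematic factor |dx/dθ| = 0.033401 m.
ω = v/|dx/dθ| = 4.67/0.033401 = 139.82 rad/s.
N = 60ω/(2π) = 1335.1 rpm.

1340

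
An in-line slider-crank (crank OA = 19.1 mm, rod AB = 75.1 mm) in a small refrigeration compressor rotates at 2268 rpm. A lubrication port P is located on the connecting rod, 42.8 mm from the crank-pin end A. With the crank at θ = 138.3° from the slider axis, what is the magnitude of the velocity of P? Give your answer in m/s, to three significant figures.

ω = 237.5 rad/s.  Crank-pin speed |V_A| = rω = 4.5363 m/s, perpendicular to OA.
Rod angle: sinφ = −(r/L) sinθ ⇒ φ = -9.741°; ω_rod = −rω cosθ/√(L²−r²sin²θ) = +45.76 rad/s.
V_P = V_A + ω_rod × AP, with AP = 0.0428 m along the rod.
Components: V_Px = −rω sinθ − a·ω_rod·sinφ = -2.6864 m/s;  V_Py = rω cosθ + a·ω_rod·cosφ = -1.4567 m/s.
|V_P| = √(V_Px² + V_Py²) = 3.0559 m/s.

3.06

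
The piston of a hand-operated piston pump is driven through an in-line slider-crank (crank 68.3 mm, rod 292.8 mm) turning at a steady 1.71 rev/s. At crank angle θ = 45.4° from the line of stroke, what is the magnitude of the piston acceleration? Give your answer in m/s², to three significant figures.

5.54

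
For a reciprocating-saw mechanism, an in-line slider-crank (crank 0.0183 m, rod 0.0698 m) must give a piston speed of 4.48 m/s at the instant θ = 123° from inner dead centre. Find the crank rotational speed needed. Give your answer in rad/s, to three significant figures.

342

For an in-line slider-crank, |v_piston| = rω|sinθ|·[1 + r cosθ/√(L² − r² sin²θ)].
With r = 0.0183 m, L = 0.0698 m, θ = 123°: the bracketed kinematic factor |dx/dθ| = 0.013101 m.
ω = v/|dx/dθ| = 4.48/0.013101 = 341.95 rad/s.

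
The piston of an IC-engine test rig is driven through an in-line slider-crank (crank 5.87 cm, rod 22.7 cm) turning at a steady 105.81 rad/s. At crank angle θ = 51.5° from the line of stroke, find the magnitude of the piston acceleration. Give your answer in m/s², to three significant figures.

373

ω = 105.8 rad/s
x(θ) = r cosθ + √(L² − r² sin²θ); with ω constant, a = ω²·d²x/dθ².
d²x/dθ² = −r cosθ − r²(cos2θ)/√u − r⁴ sin²2θ/(4u^{3/2}),  u = L² − r² sin²θ = 0.0494186 m².
Substituting r = 0.0587 m, L = 0.227 m, θ = 51.5°: d²x/dθ² = -0.033311 m.
a = ω²·d²x/dθ² = (105.8)²·(-0.033311) = -372.95 m/s²;  |a| = 372.95 m/s².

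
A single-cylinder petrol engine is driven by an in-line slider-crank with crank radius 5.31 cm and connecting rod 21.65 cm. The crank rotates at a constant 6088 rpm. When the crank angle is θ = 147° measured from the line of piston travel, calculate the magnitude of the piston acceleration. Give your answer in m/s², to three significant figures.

ω = 2π·6088/60 = 637.5 rad/s
x(θ) = r cosθ + √(L² − r² sin²θ); with ω constant, a = ω²·d²x/dθ².
d²x/dθ² = −r cosθ − r²(cos2θ)/√u − r⁴ sin²2θ/(4u^{3/2}),  u = L² − r² sin²θ = 0.0460359 m².
Substituting r = 0.0531 m, L = 0.2165 m, θ = 147°: d²x/dθ² = +0.03902 m.
a = ω²·d²x/dθ² = (637.5)²·(+0.03902) = +15860 m/s²;  |a| = 15860 m/s².

15900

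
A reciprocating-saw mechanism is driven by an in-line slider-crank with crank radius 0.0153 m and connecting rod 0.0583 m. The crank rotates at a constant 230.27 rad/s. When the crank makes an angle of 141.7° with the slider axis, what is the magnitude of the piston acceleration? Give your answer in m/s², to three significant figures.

583

ω = 230.3 rad/s
x(θ) = r cosθ + √(L² − r² sin²θ); with ω constant, a = ω²·d²x/dθ².
d²x/dθ² = −r cosθ − r²(cos2θ)/√u − r⁴ sin²2θ/(4u^{3/2}),  u = L² − r² sin²θ = 0.00330897 m².
Substituting r = 0.0153 m, L = 0.0583 m, θ = 141.7°: d²x/dθ² = +0.010996 m.
a = ω²·d²x/dθ² = (230.3)²·(+0.010996) = +583.05 m/s²;  |a| = 583.05 m/s².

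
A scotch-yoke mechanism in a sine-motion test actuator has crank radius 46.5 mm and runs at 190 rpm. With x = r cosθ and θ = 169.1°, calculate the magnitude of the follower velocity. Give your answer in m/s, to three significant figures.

ω = 19.9 rad/s (from 190 rpm).
x = r cosθ ⇒ ẋ = −rω sinθ.
|v| = rω|sinθ| = 0.0465·19.9·|sin 169.1°| = 0.17495 m/s.

0.175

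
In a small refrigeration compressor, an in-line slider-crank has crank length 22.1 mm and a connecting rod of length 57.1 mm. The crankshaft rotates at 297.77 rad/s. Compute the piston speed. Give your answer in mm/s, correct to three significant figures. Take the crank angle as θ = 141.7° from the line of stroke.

2800

ω = 297.8 rad/s
For an in-line slider-crank, x = r cosθ + √(L² − r² sin²θ), so v = −rω sinθ·[1 + r cosθ/√(L² − r² sin²θ)].
With r = 0.0221 m, L = 0.0571 m, θ = 141.7°: √(L² − r² sin²θ) = 0.055433 m.
v = −0.0221·297.8·0.61978·[1 + 0.0221·-0.78478/0.055433] = -2.8025 m/s.
|v| = 2.8025 m/s = 2802.5 mm/s.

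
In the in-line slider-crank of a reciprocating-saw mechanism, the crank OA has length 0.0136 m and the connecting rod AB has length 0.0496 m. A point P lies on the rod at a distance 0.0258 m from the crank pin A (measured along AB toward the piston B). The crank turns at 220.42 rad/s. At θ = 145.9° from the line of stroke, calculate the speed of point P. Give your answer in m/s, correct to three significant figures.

ω = 220.4 rad/s.  Crank-pin speed |V_A| = rω = 2.9977 m/s, perpendicular to OA.
Rod angle: sinφ = −(r/L) sinθ ⇒ φ = -8.843°; ω_rod = −rω cosθ/√(L²−r²sin²θ) = +50.648 rad/s.
V_P = V_A + ω_rod × AP, with AP = 0.0258 m along the rod.
Components: V_Px = −rω sinθ − a·ω_rod·sinφ = -1.4798 m/s;  V_Py = rω cosθ + a·ω_rod·cosφ = -1.1911 m/s.
|V_P| = √(V_Px² + V_Py²) = 1.8996 m/s.

1.90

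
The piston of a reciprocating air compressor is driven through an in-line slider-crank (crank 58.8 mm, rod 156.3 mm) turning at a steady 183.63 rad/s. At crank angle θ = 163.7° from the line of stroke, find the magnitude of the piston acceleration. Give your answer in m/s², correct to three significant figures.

1260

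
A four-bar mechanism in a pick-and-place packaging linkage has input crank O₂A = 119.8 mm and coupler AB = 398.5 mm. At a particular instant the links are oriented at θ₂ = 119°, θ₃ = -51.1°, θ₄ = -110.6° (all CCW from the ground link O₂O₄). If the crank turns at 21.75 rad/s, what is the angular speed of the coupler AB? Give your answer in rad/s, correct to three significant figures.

5.78

ω₂ = 21.75 rad/s
Differentiating the loop-closure r₂e^{iθ₂}+r₃e^{iθ₃}=r₁+r₄e^{iθ₄} gives r₂ω₂e^{iθ₂}+r₃ω₃e^{iθ₃}=r₄ω₄e^{iθ₄}.
Eliminating the other unknown: ω₃ = r₂ω₂ sin(θ₄−θ₂) / [r₃ sin(θ₃−θ₄)].
Numerator sine = +0.76154; denominator sine = +0.86163.
Result = 0.1198·21.75·(+0.76154) / (0.3985·(+0.86163)) = +5.7791 rad/s; magnitude 5.7791 rad/s.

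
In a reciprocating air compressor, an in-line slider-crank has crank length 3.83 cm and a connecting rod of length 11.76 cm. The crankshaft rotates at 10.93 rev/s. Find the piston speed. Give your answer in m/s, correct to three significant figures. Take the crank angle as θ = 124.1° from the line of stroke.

ω = 2π·10.9 = 68.68 rad/s
For an in-line slider-crank, x = r cosθ + √(L² − r² sin²θ), so v = −rω sinθ·[1 + r cosθ/√(L² − r² sin²θ)].
With r = 0.0383 m, L = 0.1176 m, θ = 124.1°: √(L² − r² sin²θ) = 0.11324 m.
v = −0.0383·68.68·0.82806·[1 + 0.0383·-0.56064/0.11324] = -1.765 m/s.
|v| = 1.765 m/s.

1.77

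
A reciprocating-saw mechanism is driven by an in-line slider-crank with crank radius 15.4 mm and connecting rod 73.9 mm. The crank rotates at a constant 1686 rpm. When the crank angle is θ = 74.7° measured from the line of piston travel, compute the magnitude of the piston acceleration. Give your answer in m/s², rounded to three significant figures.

ω = 2π·1686/60 = 176.6 rad/s
x(θ) = r cosθ + √(L² − r² sin²θ); with ω constant, a = ω²·d²x/dθ².
d²x/dθ² = −r cosθ − r²(cos2θ)/√u − r⁴ sin²2θ/(4u^{3/2}),  u = L² − r² sin²θ = 0.00524056 m².
Substituting r = 0.0154 m, L = 0.0739 m, θ = 74.7°: d²x/dθ² = -0.0012534 m.
a = ω²·d²x/dθ² = (176.6)²·(-0.0012534) = -39.072 m/s²;  |a| = 39.072 m/s².

39.1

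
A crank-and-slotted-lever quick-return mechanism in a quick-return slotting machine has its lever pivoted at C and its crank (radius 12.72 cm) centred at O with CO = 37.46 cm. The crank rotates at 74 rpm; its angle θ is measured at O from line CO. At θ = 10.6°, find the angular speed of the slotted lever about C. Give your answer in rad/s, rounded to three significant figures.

ω = 7.749 rad/s (from 74 rpm).
Crank pin A relative to C: A = (d + r cosθ, r sinθ); lever angle φ = atan2(r sinθ, d + r cosθ).
Differentiating tanφ: φ̇ = rω(d cosθ + r)/(d² + r² + 2dr cosθ).
d² + r² + 2dr cosθ = |CA|² = 0.250177 m²;  d cosθ + r = +0.49541 m.
|ω_lever| = |0.1272·7.749·+0.49541| / 0.250177 = 1.9519 rad/s.

1.95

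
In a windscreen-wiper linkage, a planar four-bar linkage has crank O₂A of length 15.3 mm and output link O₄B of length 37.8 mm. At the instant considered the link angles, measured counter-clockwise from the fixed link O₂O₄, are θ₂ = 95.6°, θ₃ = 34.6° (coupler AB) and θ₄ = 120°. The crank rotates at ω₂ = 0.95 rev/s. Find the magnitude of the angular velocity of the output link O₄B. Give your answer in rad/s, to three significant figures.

2.12

ω₂ = 5.969 rad/s (from 0.95 rev/s).
Differentiating the loop-closure r₂e^{iθ₂}+r₃e^{iθ₃}=r₁+r₄e^{iθ₄} gives r₂ω₂e^{iθ₂}+r₃ω₃e^{iθ₃}=r₄ω₄e^{iθ₄}.
Eliminating the other unknown: ω₄ = r₂ω₂ sin(θ₂−θ₃) / [r₄ sin(θ₄−θ₃)].
Numerator sine = +0.87462; denominator sine = +0.99678.
Result = 0.0153·5.969·(+0.87462) / (0.0378·(+0.99678)) = +2.1199 rad/s; magnitude 2.1199 rad/s.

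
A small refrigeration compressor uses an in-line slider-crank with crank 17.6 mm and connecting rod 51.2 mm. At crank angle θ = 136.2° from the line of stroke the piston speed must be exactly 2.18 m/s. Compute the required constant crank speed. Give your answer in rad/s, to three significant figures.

240

For an in-line slider-crank, |v_piston| = rω|sinθ|·[1 + r cosθ/√(L² − r² sin²θ)].
With r = 0.0176 m, L = 0.0512 m, θ = 136.2°: the bracketed kinematic factor |dx/dθ| = 0.00907 m.
ω = v/|dx/dθ| = 2.18/0.00907 = 240.35 rad/s.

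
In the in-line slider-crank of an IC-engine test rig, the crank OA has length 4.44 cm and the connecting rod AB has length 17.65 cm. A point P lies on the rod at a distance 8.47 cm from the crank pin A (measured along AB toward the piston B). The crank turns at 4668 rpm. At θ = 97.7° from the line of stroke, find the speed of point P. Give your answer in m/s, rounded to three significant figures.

ω = 488.8 rad/s.  Crank-pin speed |V_A| = rω = 21.704 m/s, perpendicular to OA.
Rod angle: sinφ = −(r/L) sinθ ⇒ φ = -14.435°; ω_rod = −rω cosθ/√(L²−r²sin²θ) = +17.013 rad/s.
V_P = V_A + ω_rod × AP, with AP = 0.0847 m along the rod.
Components: V_Px = −rω sinθ − a·ω_rod·sinφ = -21.149 m/s;  V_Py = rω cosθ + a·ω_rod·cosφ = -1.5125 m/s.
|V_P| = √(V_Px² + V_Py²) = 21.203 m/s.

21.2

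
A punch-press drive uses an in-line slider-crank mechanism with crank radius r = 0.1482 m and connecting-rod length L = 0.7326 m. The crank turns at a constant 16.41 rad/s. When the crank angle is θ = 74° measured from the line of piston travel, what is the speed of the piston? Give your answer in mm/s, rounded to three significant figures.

ω = 16.41 rad/s
For an in-line slider-crank, x = r cosθ + √(L² − r² sin²θ), so v = −rω sinθ·[1 + r cosθ/√(L² − r² sin²θ)].
With r = 0.1482 m, L = 0.7326 m, θ = 74°: √(L² − r² sin²θ) = 0.71862 m.
v = −0.1482·16.41·0.96126·[1 + 0.1482·0.27564/0.71862] = -2.4706 m/s.
|v| = 2.4706 m/s = 2470.6 mm/s.

2470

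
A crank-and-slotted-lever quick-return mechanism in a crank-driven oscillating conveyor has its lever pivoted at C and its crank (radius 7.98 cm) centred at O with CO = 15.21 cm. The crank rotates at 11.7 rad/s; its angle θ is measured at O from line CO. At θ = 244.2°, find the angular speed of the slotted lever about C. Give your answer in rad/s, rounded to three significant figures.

ω = 11.7 rad/s
Crank pin A relative to C: A = (d + r cosθ, r sinθ); lever angle φ = atan2(r sinθ, d + r cosθ).
Differentiating tanφ: φ̇ = rω(d cosθ + r)/(d² + r² + 2dr cosθ).
d² + r² + 2dr cosθ = |CA|² = 0.0189371 m²;  d cosθ + r = +0.013601 m.
|ω_lever| = |0.0798·11.7·+0.013601| / 0.0189371 = 0.67059 rad/s.

0.671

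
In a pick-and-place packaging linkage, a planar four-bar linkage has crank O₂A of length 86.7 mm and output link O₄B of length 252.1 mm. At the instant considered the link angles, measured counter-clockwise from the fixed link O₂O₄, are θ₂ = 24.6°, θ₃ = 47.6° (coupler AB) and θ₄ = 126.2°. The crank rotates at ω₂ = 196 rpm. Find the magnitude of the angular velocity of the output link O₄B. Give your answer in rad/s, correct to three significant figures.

ω₂ = 20.53 rad/s (from 196 rpm).
Differentiating the loop-closure r₂e^{iθ₂}+r₃e^{iθ₃}=r₁+r₄e^{iθ₄} gives r₂ω₂e^{iθ₂}+r₃ω₃e^{iθ₃}=r₄ω₄e^{iθ₄}.
Eliminating the other unknown: ω₄ = r₂ω₂ sin(θ₂−θ₃) / [r₄ sin(θ₄−θ₃)].
Numerator sine = -0.39073; denominator sine = +0.98027.
Result = 0.0867·20.53·(-0.39073) / (0.2521·(+0.98027)) = -2.8136 rad/s; magnitude 2.8136 rad/s.

2.81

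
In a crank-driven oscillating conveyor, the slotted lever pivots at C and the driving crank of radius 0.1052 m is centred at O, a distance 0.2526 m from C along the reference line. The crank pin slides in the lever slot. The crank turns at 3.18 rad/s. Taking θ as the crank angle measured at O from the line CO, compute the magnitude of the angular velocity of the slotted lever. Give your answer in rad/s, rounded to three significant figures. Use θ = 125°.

0.299

ω = 3.18 rad/s
Crank pin A relative to C: A = (d + r cosθ, r sinθ); lever angle φ = atan2(r sinθ, d + r cosθ).
Differentiating tanφ: φ̇ = rω(d cosθ + r)/(d² + r² + 2dr cosθ).
d² + r² + 2dr cosθ = |CA|² = 0.0443899 m²;  d cosθ + r = -0.039685 m.
|ω_lever| = |0.1052·3.18·-0.039685| / 0.0443899 = 0.29908 rad/s.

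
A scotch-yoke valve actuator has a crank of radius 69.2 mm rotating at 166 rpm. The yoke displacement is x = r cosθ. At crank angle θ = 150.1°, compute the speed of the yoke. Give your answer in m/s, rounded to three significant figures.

0.600

ω = 17.38 rad/s (from 166 rpm).
x = r cosθ ⇒ ẋ = −rω sinθ.
|v| = rω|sinθ| = 0.0692·17.38·|sin 150.1°| = 0.59965 m/s.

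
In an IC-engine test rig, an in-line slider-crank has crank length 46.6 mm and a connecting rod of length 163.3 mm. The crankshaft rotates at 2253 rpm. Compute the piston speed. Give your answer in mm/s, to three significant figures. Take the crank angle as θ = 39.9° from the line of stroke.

ω = 2π·2253/60 = 235.9 rad/s
For an in-line slider-crank, x = r cosθ + √(L² − r² sin²θ), so v = −rω sinθ·[1 + r cosθ/√(L² − r² sin²θ)].
With r = 0.0466 m, L = 0.1633 m, θ = 39.9°: √(L² − r² sin²θ) = 0.16054 m.
v = −0.0466·235.9·0.64145·[1 + 0.0466·0.76717/0.16054] = -8.6229 m/s.
|v| = 8.6229 m/s = 8622.9 mm/s.

8620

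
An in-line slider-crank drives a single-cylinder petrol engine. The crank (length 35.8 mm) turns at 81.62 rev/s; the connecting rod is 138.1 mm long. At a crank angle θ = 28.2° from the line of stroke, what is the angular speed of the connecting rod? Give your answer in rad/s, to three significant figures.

118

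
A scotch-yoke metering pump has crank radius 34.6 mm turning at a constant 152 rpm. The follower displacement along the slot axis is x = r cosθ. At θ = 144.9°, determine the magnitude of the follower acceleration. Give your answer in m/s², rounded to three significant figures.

7.17

ω = 15.92 rad/s (from 152 rpm).
x = r cosθ ⇒ ẍ = −rω² cosθ (ω constant).
|a| = rω²|cosθ| = 0.0346·(15.92)²·|cos 144.9°| = 7.1722 m/s².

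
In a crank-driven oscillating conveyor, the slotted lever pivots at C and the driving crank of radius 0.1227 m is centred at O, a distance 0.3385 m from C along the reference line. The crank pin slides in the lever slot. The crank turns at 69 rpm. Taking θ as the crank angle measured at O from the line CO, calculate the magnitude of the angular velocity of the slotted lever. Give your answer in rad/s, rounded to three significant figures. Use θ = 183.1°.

ω = 7.226 rad/s (from 69 rpm).
Crank pin A relative to C: A = (d + r cosθ, r sinθ); lever angle φ = atan2(r sinθ, d + r cosθ).
Differentiating tanφ: φ̇ = rω(d cosθ + r)/(d² + r² + 2dr cosθ).
d² + r² + 2dr cosθ = |CA|² = 0.0466912 m²;  d cosθ + r = -0.2153 m.
|ω_lever| = |0.1227·7.226·-0.2153| / 0.0466912 = 4.0883 rad/s.

4.09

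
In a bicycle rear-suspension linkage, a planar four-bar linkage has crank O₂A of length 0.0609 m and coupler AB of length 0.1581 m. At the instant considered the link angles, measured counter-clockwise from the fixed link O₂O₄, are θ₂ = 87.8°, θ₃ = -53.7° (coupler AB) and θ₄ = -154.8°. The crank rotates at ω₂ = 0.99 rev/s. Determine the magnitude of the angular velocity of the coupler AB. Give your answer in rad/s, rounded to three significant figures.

2.17

ω₂ = 6.22 rad/s (from 0.99 rev/s).
Differentiating the loop-closure r₂e^{iθ₂}+r₃e^{iθ₃}=r₁+r₄e^{iθ₄} gives r₂ω₂e^{iθ₂}+r₃ω₃e^{iθ₃}=r₄ω₄e^{iθ₄}.
Eliminating the other unknown: ω₃ = r₂ω₂ sin(θ₄−θ₂) / [r₃ sin(θ₃−θ₄)].
Numerator sine = +0.88782; denominator sine = +0.98129.
Result = 0.0609·6.22·(+0.88782) / (0.1581·(+0.98129)) = +2.1678 rad/s; magnitude 2.1678 rad/s.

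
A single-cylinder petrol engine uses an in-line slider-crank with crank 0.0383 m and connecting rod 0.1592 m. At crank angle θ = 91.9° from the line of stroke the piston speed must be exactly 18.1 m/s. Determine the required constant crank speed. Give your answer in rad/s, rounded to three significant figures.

477

For an in-line slider-crank, |v_piston| = rω|sinθ|·[1 + r cosθ/√(L² − r² sin²θ)].
With r = 0.0383 m, L = 0.1592 m, θ = 91.9°: the bracketed kinematic factor |dx/dθ| = 0.037964 m.
ω = v/|dx/dθ| = 18.1/0.037964 = 476.76 rad/s.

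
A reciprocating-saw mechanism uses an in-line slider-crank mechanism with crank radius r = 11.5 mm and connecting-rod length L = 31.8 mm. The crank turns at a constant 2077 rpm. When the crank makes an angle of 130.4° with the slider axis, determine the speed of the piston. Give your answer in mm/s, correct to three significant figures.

1440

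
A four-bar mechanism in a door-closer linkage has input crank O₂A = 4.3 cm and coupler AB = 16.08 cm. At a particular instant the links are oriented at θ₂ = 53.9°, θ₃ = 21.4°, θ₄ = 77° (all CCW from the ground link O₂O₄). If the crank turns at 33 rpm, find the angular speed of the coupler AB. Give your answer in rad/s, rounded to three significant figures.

0.439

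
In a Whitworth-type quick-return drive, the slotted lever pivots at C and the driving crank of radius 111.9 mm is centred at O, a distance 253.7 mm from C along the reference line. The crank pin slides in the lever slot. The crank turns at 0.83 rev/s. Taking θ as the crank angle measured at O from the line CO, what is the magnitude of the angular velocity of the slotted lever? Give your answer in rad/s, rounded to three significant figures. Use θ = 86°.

0.935

ω = 5.215 rad/s (from 0.83 rev/s).
Crank pin A relative to C: A = (d + r cosθ, r sinθ); lever angle φ = atan2(r sinθ, d + r cosθ).
Differentiating tanφ: φ̇ = rω(d cosθ + r)/(d² + r² + 2dr cosθ).
d² + r² + 2dr cosθ = |CA|² = 0.0808459 m²;  d cosθ + r = +0.1296 m.
|ω_lever| = |0.1119·5.215·+0.1296| / 0.0808459 = 0.93546 rad/s.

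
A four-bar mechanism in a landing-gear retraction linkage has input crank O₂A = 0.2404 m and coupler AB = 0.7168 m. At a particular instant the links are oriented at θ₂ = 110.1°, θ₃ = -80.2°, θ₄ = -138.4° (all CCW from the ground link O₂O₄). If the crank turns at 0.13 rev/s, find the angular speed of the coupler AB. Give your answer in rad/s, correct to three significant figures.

ω₂ = 0.8168 rad/s (from 0.13 rev/s).
Differentiating the loop-closure r₂e^{iθ₂}+r₃e^{iθ₃}=r₁+r₄e^{iθ₄} gives r₂ω₂e^{iθ₂}+r₃ω₃e^{iθ₃}=r₄ω₄e^{iθ₄}.
Eliminating the other unknown: ω₃ = r₂ω₂ sin(θ₄−θ₂) / [r₃ sin(θ₃−θ₄)].
Numerator sine = +0.93042; denominator sine = +0.84989.
Result = 0.2404·0.8168·(+0.93042) / (0.7168·(+0.84989)) = +0.2999 rad/s; magnitude 0.2999 rad/s.

0.300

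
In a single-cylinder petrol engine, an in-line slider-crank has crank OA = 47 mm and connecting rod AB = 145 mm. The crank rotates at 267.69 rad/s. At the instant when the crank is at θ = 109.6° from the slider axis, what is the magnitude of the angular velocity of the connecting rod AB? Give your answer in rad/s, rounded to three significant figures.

30.6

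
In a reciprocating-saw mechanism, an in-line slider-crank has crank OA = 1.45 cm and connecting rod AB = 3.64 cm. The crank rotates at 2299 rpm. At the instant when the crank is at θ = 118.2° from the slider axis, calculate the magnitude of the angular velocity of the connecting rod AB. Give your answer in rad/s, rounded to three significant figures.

48.4

ω = 240.8 rad/s (converted from 2299 rpm).
The rod makes angle φ with the slider axis where L sinφ = r sinθ; differentiating, L cosφ·φ̇ = r ω cosθ.
L cosφ = √(L² − r² sin²θ) = 0.034083 m.
|ω_rod| = r ω |cosθ| / √(L² − r² sin²θ) = 0.0145·240.8·0.47255/0.034083 = 48.4 rad/s.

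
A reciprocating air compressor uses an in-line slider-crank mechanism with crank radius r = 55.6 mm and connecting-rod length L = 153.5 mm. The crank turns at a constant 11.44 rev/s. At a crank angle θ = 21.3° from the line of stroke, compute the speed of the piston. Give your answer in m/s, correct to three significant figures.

1.95

ω = 2π·11.4 = 71.88 rad/s
For an in-line slider-crank, x = r cosθ + √(L² − r² sin²θ), so v = −rω sinθ·[1 + r cosθ/√(L² − r² sin²θ)].
With r = 0.0556 m, L = 0.1535 m, θ = 21.3°: √(L² − r² sin²θ) = 0.15217 m.
v = −0.0556·71.88·0.36325·[1 + 0.0556·0.93169/0.15217] = -1.946 m/s.
|v| = 1.946 m/s.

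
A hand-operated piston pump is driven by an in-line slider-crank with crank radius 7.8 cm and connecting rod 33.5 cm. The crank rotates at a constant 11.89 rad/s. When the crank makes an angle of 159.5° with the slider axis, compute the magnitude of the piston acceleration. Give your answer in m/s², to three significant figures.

ω = 11.89 rad/s
x(θ) = r cosθ + √(L² − r² sin²θ); with ω constant, a = ω²·d²x/dθ².
d²x/dθ² = −r cosθ − r²(cos2θ)/√u − r⁴ sin²2θ/(4u^{3/2}),  u = L² − r² sin²θ = 0.111479 m².
Substituting r = 0.078 m, L = 0.335 m, θ = 159.5°: d²x/dθ² = +0.059201 m.
a = ω²·d²x/dθ² = (11.89)²·(+0.059201) = +8.3694 m/s²;  |a| = 8.3694 m/s².

8.37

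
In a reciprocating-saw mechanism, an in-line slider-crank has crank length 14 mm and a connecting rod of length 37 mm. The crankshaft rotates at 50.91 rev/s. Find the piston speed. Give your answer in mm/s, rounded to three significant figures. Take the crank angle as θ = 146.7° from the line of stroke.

ω = 2π·50.9 = 319.9 rad/s
For an in-line slider-crank, x = r cosθ + √(L² − r² sin²θ), so v = −rω sinθ·[1 + r cosθ/√(L² − r² sin²θ)].
With r = 0.014 m, L = 0.037 m, θ = 146.7°: √(L² − r² sin²θ) = 0.036193 m.
v = −0.014·319.9·0.54902·[1 + 0.014·-0.83581/0.036193] = -1.6638 m/s.
|v| = 1.6638 m/s = 1663.8 mm/s.

1660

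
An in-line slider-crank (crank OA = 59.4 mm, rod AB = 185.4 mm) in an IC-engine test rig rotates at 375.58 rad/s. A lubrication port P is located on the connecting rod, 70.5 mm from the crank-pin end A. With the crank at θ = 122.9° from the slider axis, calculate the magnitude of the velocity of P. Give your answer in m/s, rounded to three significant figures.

19.0

ω = 375.6 rad/s.  Crank-pin speed |V_A| = rω = 22.309 m/s, perpendicular to OA.
Rod angle: sinφ = −(r/L) sinθ ⇒ φ = -15.605°; ω_rod = −rω cosθ/√(L²−r²sin²θ) = +67.862 rad/s.
V_P = V_A + ω_rod × AP, with AP = 0.0705 m along the rod.
Components: V_Px = −rω sinθ − a·ω_rod·sinφ = -17.444 m/s;  V_Py = rω cosθ + a·ω_rod·cosφ = -7.51 m/s.
|V_P| = √(V_Px² + V_Py²) = 18.992 m/s.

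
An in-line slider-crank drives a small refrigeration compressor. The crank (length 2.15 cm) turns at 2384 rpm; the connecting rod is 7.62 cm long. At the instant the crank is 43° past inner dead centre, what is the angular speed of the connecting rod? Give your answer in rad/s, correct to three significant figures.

52.5

ω = 249.7 rad/s (converted from 2384 rpm).
The rod makes angle φ with the slider axis where L sinφ = r sinθ; differentiating, L cosφ·φ̇ = r ω cosθ.
L cosφ = √(L² − r² sin²θ) = 0.074776 m.
|ω_rod| = r ω |cosθ| / √(L² − r² sin²θ) = 0.0215·249.7·0.73135/0.074776 = 52.498 rad/s.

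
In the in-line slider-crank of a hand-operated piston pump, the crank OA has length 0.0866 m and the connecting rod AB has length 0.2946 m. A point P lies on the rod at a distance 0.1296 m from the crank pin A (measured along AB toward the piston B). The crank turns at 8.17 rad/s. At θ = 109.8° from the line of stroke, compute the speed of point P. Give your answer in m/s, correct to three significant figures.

0.649

ω = 8.17 rad/s.  Crank-pin speed |V_A| = rω = 0.70752 m/s, perpendicular to OA.
Rod angle: sinφ = −(r/L) sinθ ⇒ φ = -16.056°; ω_rod = −rω cosθ/√(L²−r²sin²θ) = +0.84655 rad/s.
V_P = V_A + ω_rod × AP, with AP = 0.1296 m along the rod.
Components: V_Px = −rω sinθ − a·ω_rod·sinφ = -0.63535 m/s;  V_Py = rω cosθ + a·ω_rod·cosφ = -0.13423 m/s.
|V_P| = √(V_Px² + V_Py²) = 0.64937 m/s.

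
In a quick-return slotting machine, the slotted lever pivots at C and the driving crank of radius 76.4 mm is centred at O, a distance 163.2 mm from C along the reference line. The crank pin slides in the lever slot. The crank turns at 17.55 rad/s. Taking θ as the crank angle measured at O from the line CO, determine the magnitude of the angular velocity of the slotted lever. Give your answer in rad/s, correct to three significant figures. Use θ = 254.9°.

ω = 17.55 rad/s
Crank pin A relative to C: A = (d + r cosθ, r sinθ); lever angle φ = atan2(r sinθ, d + r cosθ).
Differentiating tanφ: φ̇ = rω(d cosθ + r)/(d² + r² + 2dr cosθ).
d² + r² + 2dr cosθ = |CA|² = 0.025975 m²;  d cosθ + r = +0.033886 m.
|ω_lever| = |0.0764·17.55·+0.033886| / 0.025975 = 1.7492 rad/s.

1.75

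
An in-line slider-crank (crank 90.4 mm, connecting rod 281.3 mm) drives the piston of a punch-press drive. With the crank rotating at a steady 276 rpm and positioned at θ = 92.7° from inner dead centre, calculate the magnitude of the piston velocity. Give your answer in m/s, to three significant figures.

2.57

ω = 2π·276/60 = 28.9 rad/s
For an in-line slider-crank, x = r cosθ + √(L² − r² sin²θ), so v = −rω sinθ·[1 + r cosθ/√(L² − r² sin²θ)].
With r = 0.0904 m, L = 0.2813 m, θ = 92.7°: √(L² − r² sin²θ) = 0.26641 m.
v = −0.0904·28.9·0.99889·[1 + 0.0904·-0.04711/0.26641] = -2.5682 m/s.
|v| = 2.5682 m/s.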